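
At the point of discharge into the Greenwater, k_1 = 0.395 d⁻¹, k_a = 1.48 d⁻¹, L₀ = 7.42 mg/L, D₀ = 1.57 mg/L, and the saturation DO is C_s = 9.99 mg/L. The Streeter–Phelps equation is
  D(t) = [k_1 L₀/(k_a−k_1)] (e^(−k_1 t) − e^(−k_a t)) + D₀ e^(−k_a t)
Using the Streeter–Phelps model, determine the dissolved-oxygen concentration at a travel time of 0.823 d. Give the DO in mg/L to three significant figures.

DO ≈ 8.37 mg/L

k_1 L₀/(k_a−k_1) = 0.395×7.42/(1.48−0.395) = 2.931/1.085 = 2.701 mg/L.
e^(−k_1 t) = e^(−0.395×0.8230) = 0.7225; e^(−k_a t) = e^(−1.48×0.8230) = 0.2958.
D = 2.701 × (0.7225 − 0.2958) + 1.57 × 0.2958 = 1.153 + 0.4644 = 1.617 mg/L.
DO = C_s − D = 9.99 − 1.617 = 8.373 mg/L.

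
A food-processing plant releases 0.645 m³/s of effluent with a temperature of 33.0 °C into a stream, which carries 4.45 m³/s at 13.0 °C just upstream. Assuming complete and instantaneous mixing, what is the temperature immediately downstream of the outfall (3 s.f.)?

15.5 °C

Flow-weighted mixing: C = (Q_r C_r + Q_w C_w)/(Q_r + Q_w)
= (4.45×13.0 + 0.645×33.0)/(4.45 + 0.645) = 79.14/5.095 = 15.53 °C.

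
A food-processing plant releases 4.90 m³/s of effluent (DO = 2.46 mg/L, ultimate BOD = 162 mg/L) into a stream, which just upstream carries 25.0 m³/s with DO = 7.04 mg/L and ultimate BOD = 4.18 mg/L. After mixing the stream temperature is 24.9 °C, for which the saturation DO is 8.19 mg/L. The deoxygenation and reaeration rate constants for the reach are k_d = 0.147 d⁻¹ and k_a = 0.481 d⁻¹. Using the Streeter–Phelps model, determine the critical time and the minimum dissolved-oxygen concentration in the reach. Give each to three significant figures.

Mixed DO = (25.0×7.04 + 4.90×2.46)/(25.0+4.90) = 188.1/29.90 = 6.289 mg/L.
Mixed L₀ = (25.0×4.18 + 4.90×162)/(29.90) = 898.3/29.90 = 30.04 mg/L.
Initial deficit D₀ = C_s − DO₀ = 8.19 − 6.289 = 1.901 mg/L.
t_c = (1/0.3340) ln[(0.481/0.147)(1 − 1.901×0.3340/(0.147×30.04))] = 2.994 × ln(2.802) = 3.085 d.
D_c = (0.147/0.481) × 30.04 × e^(−0.147×3.085) = 0.3056 × 30.04 × 0.6354 = 5.834 mg/L.
Minimum DO = 8.19 − 5.834 = 2.356 mg/L.

t_c ≈ 3.08 d; minimum DO ≈ 2.36 mg/L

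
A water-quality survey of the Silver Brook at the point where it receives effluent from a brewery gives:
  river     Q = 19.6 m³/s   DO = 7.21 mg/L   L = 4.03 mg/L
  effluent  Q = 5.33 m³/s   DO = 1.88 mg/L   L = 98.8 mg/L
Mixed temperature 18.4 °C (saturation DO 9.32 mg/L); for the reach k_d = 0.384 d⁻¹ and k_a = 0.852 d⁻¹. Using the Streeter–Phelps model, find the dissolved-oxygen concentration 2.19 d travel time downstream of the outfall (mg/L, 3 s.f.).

DO ≈ 3.31 mg/L

Mixed DO = (19.6×7.21 + 5.33×1.88)/(19.6+5.33) = 151.3/24.93 = 6.070 mg/L.
Mixed L₀ = (19.6×4.03 + 5.33×98.8)/(24.93) = 605.6/24.93 = 24.29 mg/L.
Initial deficit D₀ = C_s − DO₀ = 9.32 − 6.070 = 3.250 mg/L.
D(2.19) = [0.384×24.29/(0.852−0.384)](e^(−0.384×2.19) − e^(−0.852×2.19)) + 3.250 e^(−0.852×2.19)
= 19.93 × (0.4313 − 0.1548) + 3.250 × 0.1548 = 6.015 mg/L.
DO = 9.32 − 6.015 = 3.305 mg/L.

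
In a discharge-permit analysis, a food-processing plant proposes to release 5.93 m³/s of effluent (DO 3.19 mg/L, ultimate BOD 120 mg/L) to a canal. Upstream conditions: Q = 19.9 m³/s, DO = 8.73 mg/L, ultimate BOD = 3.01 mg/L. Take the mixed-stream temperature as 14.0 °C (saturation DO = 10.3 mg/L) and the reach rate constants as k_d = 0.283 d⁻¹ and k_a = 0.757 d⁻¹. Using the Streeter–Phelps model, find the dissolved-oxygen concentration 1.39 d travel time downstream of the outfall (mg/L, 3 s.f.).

Mixed DO = (19.9×8.73 + 5.93×3.19)/(19.9+5.93) = 192.6/25.83 = 7.458 mg/L.
Mixed L₀ = (19.9×3.01 + 5.93×120)/(25.83) = 771.5/25.83 = 29.87 mg/L.
Initial deficit D₀ = C_s − DO₀ = 10.3 − 7.458 = 2.842 mg/L.
D(1.39) = [0.283×29.87/(0.757−0.283)](e^(−0.283×1.39) − e^(−0.757×1.39)) + 2.842 e^(−0.757×1.39)
= 17.83 × (0.6748 − 0.3492) + 2.842 × 0.3492 = 6.799 mg/L.
DO = 10.3 − 6.799 = 3.501 mg/L.

DO ≈ 3.50 mg/L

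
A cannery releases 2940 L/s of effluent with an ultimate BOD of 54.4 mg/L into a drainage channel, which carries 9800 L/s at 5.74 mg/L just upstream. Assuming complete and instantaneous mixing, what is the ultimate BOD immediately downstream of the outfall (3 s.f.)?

Flow-weighted mixing: C = (Q_r C_r + Q_w C_w)/(Q_r + Q_w)
= (9800×5.74 + 2940×54.4)/(9800 + 2940) = 216200/12740 = 16.97 mg/L.

17.0 mg/L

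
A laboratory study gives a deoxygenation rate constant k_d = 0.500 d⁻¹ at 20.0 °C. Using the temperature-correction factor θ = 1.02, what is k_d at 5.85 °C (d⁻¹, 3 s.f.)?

k_d(T₂) = k_d(T₁) · θ^(T₂−T₁) = 0.500 × 1.02^(5.85−20.0)
= 0.500 × 1.02^-14.2 = 0.500 × 0.7556 = 0.3778 d⁻¹.

k_d ≈ 0.378 d⁻¹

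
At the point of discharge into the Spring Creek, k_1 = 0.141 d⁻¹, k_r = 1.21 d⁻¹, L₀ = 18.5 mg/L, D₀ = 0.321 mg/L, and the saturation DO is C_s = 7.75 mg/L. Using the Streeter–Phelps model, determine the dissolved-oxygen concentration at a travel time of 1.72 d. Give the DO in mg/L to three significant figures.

k_1 L₀/(k_r−k_1) = 0.141×18.5/(1.21−0.141) = 2.608/1.069 = 2.440 mg/L.
e^(−k_1 t) = e^(−0.141×1.720) = 0.7846; e^(−k_r t) = e^(−1.21×1.720) = 0.1248.
D = 2.440 × (0.7846 − 0.1248) + 0.321 × 0.1248 = 1.610 + 0.04005 = 1.650 mg/L.
DO = C_s − D = 7.75 − 1.650 = 6.100 mg/L.

DO ≈ 6.10 mg/L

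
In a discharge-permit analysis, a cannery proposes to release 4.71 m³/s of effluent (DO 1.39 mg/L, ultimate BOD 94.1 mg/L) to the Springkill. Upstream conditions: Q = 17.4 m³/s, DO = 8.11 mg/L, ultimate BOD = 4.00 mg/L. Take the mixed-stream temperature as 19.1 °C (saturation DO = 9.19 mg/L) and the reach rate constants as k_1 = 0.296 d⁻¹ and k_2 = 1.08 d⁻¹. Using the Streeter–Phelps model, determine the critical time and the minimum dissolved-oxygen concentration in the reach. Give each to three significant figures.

Mixed DO = (17.4×8.11 + 4.71×1.39)/(17.4+4.71) = 147.7/22.11 = 6.678 mg/L.
Mixed L₀ = (17.4×4.00 + 4.71×94.1)/(22.11) = 512.8/22.11 = 23.19 mg/L.
Initial deficit D₀ = C_s − DO₀ = 9.19 − 6.678 = 2.512 mg/L.
t_c = (1/0.7840) ln[(1.08/0.296)(1 − 2.512×0.7840/(0.296×23.19))] = 1.276 × ln(2.602) = 1.220 d.
D_c = (0.296/1.08) × 23.19 × e^(−0.296×1.220) = 0.2741 × 23.19 × 0.6969 = 4.430 mg/L.
Minimum DO = 9.19 − 4.430 = 4.760 mg/L.

t_c ≈ 1.22 d; minimum DO ≈ 4.76 mg/L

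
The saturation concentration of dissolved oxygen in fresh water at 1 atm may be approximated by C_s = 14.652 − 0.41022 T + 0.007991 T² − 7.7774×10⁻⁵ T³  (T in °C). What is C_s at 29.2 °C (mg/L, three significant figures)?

C_s = 14.652 − 0.41022×29.2 + 0.007991×29.2² − 7.7774×10⁻⁵×29.2³ = 7.551 mg/L.

C_s ≈ 7.55 mg/L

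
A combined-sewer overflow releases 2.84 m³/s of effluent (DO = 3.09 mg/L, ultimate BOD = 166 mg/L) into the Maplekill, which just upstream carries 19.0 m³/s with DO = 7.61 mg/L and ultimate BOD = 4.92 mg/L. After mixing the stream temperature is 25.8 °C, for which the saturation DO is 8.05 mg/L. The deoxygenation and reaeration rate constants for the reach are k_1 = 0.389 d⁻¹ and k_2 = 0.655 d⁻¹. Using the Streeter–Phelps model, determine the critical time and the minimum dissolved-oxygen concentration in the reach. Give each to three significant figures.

t_c ≈ 1.86 d; minimum DO ≈ 0.585 mg/L

Mixed DO = (19.0×7.61 + 2.84×3.09)/(19.0+2.84) = 153.4/21.84 = 7.022 mg/L.
Mixed L₀ = (19.0×4.92 + 2.84×166)/(21.84) = 564.9/21.84 = 25.87 mg/L.
Initial deficit D₀ = C_s − DO₀ = 8.05 − 7.022 = 1.028 mg/L.
t_c = (1/0.2660) ln[(0.655/0.389)(1 − 1.028×0.2660/(0.389×25.87))] = 3.759 × ln(1.638) = 1.855 d.
D_c = (0.389/0.655) × 25.87 × e^(−0.389×1.855) = 0.5939 × 25.87 × 0.4859 = 7.465 mg/L.
Minimum DO = 8.05 − 7.465 = 0.5854 mg/L.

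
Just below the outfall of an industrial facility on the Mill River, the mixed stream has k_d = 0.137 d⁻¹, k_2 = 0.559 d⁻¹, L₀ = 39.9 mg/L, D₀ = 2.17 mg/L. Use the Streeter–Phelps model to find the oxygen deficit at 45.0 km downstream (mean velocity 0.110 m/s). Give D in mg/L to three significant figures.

D ≈ 6.01 mg/L

Travel time t = x/v = 45.0 km / (0.110 m/s) = 45000 m / 0.110 m/s = 409100 s = 4.735 d.
k_d L₀/(k_2−k_d) = 0.137×39.9/(0.559−0.137) = 5.466/0.4220 = 12.95 mg/L.
e^(−k_d t) = e^(−0.137×4.735) = 0.5227; e^(−k_2 t) = e^(−0.559×4.735) = 0.07088.
D = 12.95 × (0.5227 − 0.07088) + 2.17 × 0.07088 = 5.853 + 0.1538 = 6.007 mg/L.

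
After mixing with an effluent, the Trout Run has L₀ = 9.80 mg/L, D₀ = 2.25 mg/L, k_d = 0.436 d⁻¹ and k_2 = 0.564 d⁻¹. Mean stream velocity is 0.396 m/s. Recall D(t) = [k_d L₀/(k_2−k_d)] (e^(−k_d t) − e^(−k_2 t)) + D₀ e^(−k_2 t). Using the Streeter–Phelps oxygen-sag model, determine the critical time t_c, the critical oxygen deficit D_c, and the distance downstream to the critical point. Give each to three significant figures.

t_c ≈ 1.47 d; D_c ≈ 4.00 mg/L; x_c ≈ 50.2 km

With k_2/k_d = 1.294 and 1 − D₀(k_2−k_d)/(k_d L₀) = 0.9326,
t_c = ln(1.294 × 0.9326) / (0.564 − 0.436) = ln(1.206) / 0.1280 = 0.1876/0.1280 = 1.466 d.
L(t_c) = L₀ e^(−k_d t_c) = 9.80 × 0.5278 = 5.172 mg/L, and at the critical point k_2 D_c = k_d L, so D_c = (0.436/0.564) × 5.172 = 3.998 mg/L.
x_c = v t_c = 0.396 m/s × 1.466 d × 86400 s/d = 50150 m ≈ 50.2 km.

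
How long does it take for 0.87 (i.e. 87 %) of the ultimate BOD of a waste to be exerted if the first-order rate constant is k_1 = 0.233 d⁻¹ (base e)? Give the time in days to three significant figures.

t ≈ 8.76 d

y/L₀ = 1 − e^(−k_1 t) = 0.87 ⇒ e^(−k_1 t) = 0.130
t = −ln(0.130) / 0.233 = 2.040 / 0.233 = 8.756 d.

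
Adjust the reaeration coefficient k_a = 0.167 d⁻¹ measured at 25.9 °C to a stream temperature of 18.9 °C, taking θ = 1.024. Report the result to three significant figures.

k_a(T₂) = k_a(T₁) · θ^(T₂−T₁) = 0.167 × 1.024^(18.9−25.9)
= 0.167 × 1.024^-7.00 = 0.167 × 0.8470 = 0.1415 d⁻¹.

k_a ≈ 0.141 d⁻¹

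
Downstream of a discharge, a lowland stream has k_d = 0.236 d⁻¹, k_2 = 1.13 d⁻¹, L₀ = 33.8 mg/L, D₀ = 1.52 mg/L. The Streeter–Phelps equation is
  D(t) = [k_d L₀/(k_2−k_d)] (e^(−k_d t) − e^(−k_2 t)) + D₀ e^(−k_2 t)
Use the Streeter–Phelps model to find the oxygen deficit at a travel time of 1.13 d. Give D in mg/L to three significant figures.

k_d L₀/(k_2−k_d) = 0.236×33.8/(1.13−0.236) = 7.977/0.8940 = 8.923 mg/L.
e^(−k_d t) = e^(−0.236×1.130) = 0.7659; e^(−k_2 t) = e^(−1.13×1.130) = 0.2789.
D = 8.923 × (0.7659 − 0.2789) + 1.52 × 0.2789 = 4.345 + 0.4239 = 4.769 mg/L.

D ≈ 4.77 mg/L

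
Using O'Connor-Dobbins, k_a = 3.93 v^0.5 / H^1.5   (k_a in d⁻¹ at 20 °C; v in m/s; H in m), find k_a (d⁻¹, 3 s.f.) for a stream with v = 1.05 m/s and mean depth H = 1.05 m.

k_a ≈ 3.74 d⁻¹

k_a = 3.93 × 1.05^0.5 / 1.05^1.5 = 3.93 × 1.025 / 1.076 = 3.743 d⁻¹.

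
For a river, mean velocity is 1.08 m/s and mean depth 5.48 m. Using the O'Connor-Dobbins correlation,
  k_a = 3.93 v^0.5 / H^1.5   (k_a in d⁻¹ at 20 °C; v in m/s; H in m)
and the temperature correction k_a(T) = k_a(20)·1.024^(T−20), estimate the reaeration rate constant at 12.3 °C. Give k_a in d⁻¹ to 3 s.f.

k_a(20) = 3.93 × 1.08^0.5 / 5.48^1.5 = 3.93 × 1.039 / 12.83 = 0.3184 d⁻¹.
k_a(12.3) = 0.3184 × 1.024^(12.3−20) = 0.3184 × 0.8331 = 0.2652 d⁻¹.

k_a ≈ 0.265 d⁻¹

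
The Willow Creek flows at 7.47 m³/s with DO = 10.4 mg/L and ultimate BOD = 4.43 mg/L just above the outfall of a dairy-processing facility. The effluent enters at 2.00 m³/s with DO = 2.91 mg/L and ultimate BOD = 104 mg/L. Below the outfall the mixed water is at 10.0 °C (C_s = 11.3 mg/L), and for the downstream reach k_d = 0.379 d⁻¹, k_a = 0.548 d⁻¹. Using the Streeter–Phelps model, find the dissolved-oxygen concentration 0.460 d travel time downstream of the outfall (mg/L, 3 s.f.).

Mixed DO = (7.47×10.4 + 2.00×2.91)/(7.47+2.00) = 83.51/9.470 = 8.818 mg/L.
Mixed L₀ = (7.47×4.43 + 2.00×104)/(9.470) = 241.1/9.470 = 25.46 mg/L.
Initial deficit D₀ = C_s − DO₀ = 11.3 − 8.818 = 2.482 mg/L.
D(0.460) = [0.379×25.46/(0.548−0.379)](e^(−0.379×0.460) − e^(−0.548×0.460)) + 2.482 e^(−0.548×0.460)
= 57.09 × (0.8400 − 0.7772) + 2.482 × 0.7772 = 5.516 mg/L.
DO = 11.3 − 5.516 = 5.784 mg/L.

DO ≈ 5.78 mg/L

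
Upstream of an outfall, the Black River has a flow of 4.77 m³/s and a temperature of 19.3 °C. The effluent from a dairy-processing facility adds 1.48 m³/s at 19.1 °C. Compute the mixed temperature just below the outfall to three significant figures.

Flow-weighted mixing: C = (Q_r C_r + Q_w C_w)/(Q_r + Q_w)
= (4.77×19.3 + 1.48×19.1)/(4.77 + 1.48) = 120.3/6.250 = 19.25 °C.

19.3 °C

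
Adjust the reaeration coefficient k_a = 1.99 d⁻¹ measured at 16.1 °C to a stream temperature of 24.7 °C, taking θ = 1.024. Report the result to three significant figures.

k_a ≈ 2.44 d⁻¹

k_a(T₂) = k_a(T₁) · θ^(T₂−T₁) = 1.99 × 1.024^(24.7−16.1)
= 1.99 × 1.024^8.60 = 1.99 × 1.226 = 2.440 d⁻¹.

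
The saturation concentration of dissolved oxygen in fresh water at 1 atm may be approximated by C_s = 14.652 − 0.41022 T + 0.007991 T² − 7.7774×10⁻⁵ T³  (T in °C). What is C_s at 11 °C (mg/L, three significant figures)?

C_s ≈ 11.0 mg/L

C_s = 14.652 − 0.41022×11 + 0.007991×11² − 7.7774×10⁻⁵×11³ = 11.00 mg/L.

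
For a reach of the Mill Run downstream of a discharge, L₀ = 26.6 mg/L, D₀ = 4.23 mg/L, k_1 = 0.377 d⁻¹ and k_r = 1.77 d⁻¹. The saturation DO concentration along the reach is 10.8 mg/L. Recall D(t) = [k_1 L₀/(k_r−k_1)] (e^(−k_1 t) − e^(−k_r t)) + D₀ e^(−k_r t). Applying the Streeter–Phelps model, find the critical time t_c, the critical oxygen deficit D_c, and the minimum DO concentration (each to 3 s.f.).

t_c ≈ 0.474 d; D_c ≈ 4.74 mg/L; min DO ≈ 6.06 mg/L

t_c = [1/(k_r−k_1)] ln[(k_r/k_1)(1 − D₀(k_r−k_1)/(k_1 L₀))]
= [1/(1.77−0.377)] ln[(1.77/0.377)(1 − 4.23×1.393/(0.377×26.6))]
= (1/1.393) ln[4.695 × 0.4124] = 0.7179 × ln(1.936) = 0.7179 × 0.6608 = 0.4744 d.
D_c = (k_1/k_r) L₀ e^(−k_1 t_c) = (0.377/1.77) × 26.6 × e^(−0.377×0.4744) = 0.2130 × 26.6 × 0.8362 = 4.738 mg/L.
Minimum DO = C_s − D_c = 10.8 − 4.738 = 6.062 mg/L.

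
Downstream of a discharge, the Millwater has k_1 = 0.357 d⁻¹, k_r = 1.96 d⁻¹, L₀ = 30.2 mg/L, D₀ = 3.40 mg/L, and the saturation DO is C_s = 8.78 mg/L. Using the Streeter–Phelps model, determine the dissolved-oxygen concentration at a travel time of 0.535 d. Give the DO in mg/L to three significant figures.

DO ≈ 4.39 mg/L

k_1 L₀/(k_r−k_1) = 0.357×30.2/(1.96−0.357) = 10.78/1.603 = 6.726 mg/L.
e^(−k_1 t) = e^(−0.357×0.5350) = 0.8261; e^(−k_r t) = e^(−1.96×0.5350) = 0.3504.
D = 6.726 × (0.8261 − 0.3504) + 3.40 × 0.3504 = 3.200 + 1.191 = 4.391 mg/L.
DO = C_s − D = 8.78 − 4.391 = 4.389 mg/L.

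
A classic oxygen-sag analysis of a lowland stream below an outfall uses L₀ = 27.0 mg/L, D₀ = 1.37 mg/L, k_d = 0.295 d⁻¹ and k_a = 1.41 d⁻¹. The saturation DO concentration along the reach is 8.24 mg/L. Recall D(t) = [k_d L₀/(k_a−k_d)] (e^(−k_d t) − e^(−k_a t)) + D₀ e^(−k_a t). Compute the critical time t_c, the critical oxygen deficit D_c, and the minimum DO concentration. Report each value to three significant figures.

t_c ≈ 1.21 d; D_c ≈ 3.95 mg/L; min DO ≈ 4.29 mg/L

At the critical point dD/dt = 0, so k_d L₀ e^(−k_d t) = k_a D. Substituting D(t) from the Streeter–Phelps equation and solving for t gives
t_c = ln[(k_a/k_d)(1 − D₀(k_a−k_d)/(k_d L₀))] / (k_a−k_d).
Here k_a−k_d = 1.115 d⁻¹ and 1 − D₀(k_a−k_d)/(k_d L₀) = 1 − 1.37×1.115/(0.295×27.0) = 0.8082, so
t_c = ln(4.780 × 0.8082) / 1.115 = 1.351 / 1.115 = 1.212 d.
L(t_c) = L₀ e^(−k_d t_c) = 27.0 × 0.6994 = 18.88 mg/L, and at the critical point k_a D_c = k_d L, so D_c = (0.295/1.41) × 18.88 = 3.951 mg/L.
Minimum DO = C_s − D_c = 8.24 − 3.951 = 4.289 mg/L.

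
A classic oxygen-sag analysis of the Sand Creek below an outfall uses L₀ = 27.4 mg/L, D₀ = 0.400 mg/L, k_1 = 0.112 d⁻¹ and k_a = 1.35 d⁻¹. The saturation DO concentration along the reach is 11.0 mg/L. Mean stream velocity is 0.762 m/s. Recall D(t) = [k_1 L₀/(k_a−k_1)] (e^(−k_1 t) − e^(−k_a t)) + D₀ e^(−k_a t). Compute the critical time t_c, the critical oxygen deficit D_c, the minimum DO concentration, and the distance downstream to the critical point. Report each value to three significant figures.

With k_a/k_1 = 12.05 and 1 − D₀(k_a−k_1)/(k_1 L₀) = 0.8386,
t_c = ln(12.05 × 0.8386) / (1.35 − 0.112) = ln(10.11) / 1.238 = 2.313/1.238 = 1.869 d.
D_c = (k_1/k_a) L₀ e^(−k_1 t_c) = (0.112/1.35) × 27.4 × e^(−0.112×1.869) = 0.08296 × 27.4 × 0.8112 = 1.844 mg/L.
Minimum DO = C_s − D_c = 11.0 − 1.844 = 9.156 mg/L.
x_c = v t_c = 0.762 m/s × 1.869 d × 86400 s/d = 123000 m ≈ 123 km.

t_c ≈ 1.87 d; D_c ≈ 1.84 mg/L; min DO ≈ 9.16 mg/L; x_c ≈ 123 km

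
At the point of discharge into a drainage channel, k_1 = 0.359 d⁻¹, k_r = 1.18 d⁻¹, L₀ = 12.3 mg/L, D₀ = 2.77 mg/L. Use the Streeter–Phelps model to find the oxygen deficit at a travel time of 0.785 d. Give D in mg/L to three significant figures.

D ≈ 3.02 mg/L

k_1 L₀/(k_r−k_1) = 0.359×12.3/(1.18−0.359) = 4.416/0.8210 = 5.378 mg/L.
e^(−k_1 t) = e^(−0.359×0.7850) = 0.7544; e^(−k_r t) = e^(−1.18×0.7850) = 0.3960.
D = 5.378 × (0.7544 − 0.3960) + 2.77 × 0.3960 = 1.928 + 1.097 = 3.025 mg/L.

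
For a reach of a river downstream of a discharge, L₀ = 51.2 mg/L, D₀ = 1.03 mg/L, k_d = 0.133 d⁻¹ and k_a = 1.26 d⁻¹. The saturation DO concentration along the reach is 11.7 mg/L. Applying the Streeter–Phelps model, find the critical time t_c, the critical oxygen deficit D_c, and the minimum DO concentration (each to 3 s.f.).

At the critical point dD/dt = 0, so k_d L₀ e^(−k_d t) = k_a D. Substituting D(t) from the Streeter–Phelps equation and solving for t gives
t_c = ln[(k_a/k_d)(1 − D₀(k_a−k_d)/(k_d L₀))] / (k_a−k_d).
Here k_a−k_d = 1.127 d⁻¹ and 1 − D₀(k_a−k_d)/(k_d L₀) = 1 − 1.03×1.127/(0.133×51.2) = 0.8295, so
t_c = ln(9.474 × 0.8295) / 1.127 = 2.062 / 1.127 = 1.829 d.
L(t_c) = L₀ e^(−k_d t_c) = 51.2 × 0.7840 = 40.14 mg/L, and at the critical point k_a D_c = k_d L, so D_c = (0.133/1.26) × 40.14 = 4.237 mg/L.
Minimum DO = C_s − D_c = 11.7 − 4.237 = 7.463 mg/L.

t_c ≈ 1.83 d; D_c ≈ 4.24 mg/L; min DO ≈ 7.46 mg/L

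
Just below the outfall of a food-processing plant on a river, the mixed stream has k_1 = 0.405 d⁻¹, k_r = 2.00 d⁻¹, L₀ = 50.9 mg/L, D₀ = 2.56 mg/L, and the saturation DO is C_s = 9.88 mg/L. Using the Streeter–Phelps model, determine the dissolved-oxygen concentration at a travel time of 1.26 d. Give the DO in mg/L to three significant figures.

DO ≈ 2.96 mg/L

k_1 L₀/(k_r−k_1) = 0.405×50.9/(2.00−0.405) = 20.61/1.595 = 12.92 mg/L.
e^(−k_1 t) = e^(−0.405×1.260) = 0.6003; e^(−k_r t) = e^(−2.00×1.260) = 0.08046.
D = 12.92 × (0.6003 − 0.08046) + 2.56 × 0.08046 = 6.719 + 0.2060 = 6.925 mg/L.
DO = C_s − D = 9.88 − 6.925 = 2.955 mg/L.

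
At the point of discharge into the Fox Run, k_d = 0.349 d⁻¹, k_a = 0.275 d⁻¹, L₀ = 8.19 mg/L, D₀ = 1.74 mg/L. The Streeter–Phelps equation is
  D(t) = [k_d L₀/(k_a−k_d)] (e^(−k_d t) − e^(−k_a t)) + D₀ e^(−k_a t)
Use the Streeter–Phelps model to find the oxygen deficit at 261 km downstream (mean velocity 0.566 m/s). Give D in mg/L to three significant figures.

Travel time t = x/v = 261 km / (0.566 m/s) = 261000 m / 0.566 m/s = 461100 s = 5.337 d.
k_d L₀/(k_a−k_d) = 0.349×8.19/(0.275−0.349) = 2.858/-0.07400 = -38.63 mg/L.
e^(−k_d t) = e^(−0.349×5.337) = 0.1553; e^(−k_a t) = e^(−0.275×5.337) = 0.2305.
D = -38.63 × (0.1553 − 0.2305) + 1.74 × 0.2305 = 2.904 + 0.4010 = 3.305 mg/L.

D ≈ 3.31 mg/L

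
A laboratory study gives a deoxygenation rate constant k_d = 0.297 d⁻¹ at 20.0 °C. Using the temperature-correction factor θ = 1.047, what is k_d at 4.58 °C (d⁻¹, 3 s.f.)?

k_d(T₂) = k_d(T₁) · θ^(T₂−T₁) = 0.297 × 1.047^(4.58−20.0)
= 0.297 × 1.047^-15.4 = 0.297 × 0.4925 = 0.1463 d⁻¹.

k_d ≈ 0.146 d⁻¹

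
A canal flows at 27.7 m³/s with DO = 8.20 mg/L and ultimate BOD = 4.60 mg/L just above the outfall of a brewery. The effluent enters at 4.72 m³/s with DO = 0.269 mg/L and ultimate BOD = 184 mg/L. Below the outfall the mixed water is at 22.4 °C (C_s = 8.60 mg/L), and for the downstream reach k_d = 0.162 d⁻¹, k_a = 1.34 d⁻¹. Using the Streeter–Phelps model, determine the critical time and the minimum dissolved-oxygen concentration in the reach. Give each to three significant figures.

Mixed DO = (27.7×8.20 + 4.72×0.269)/(27.7+4.72) = 228.4/32.42 = 7.045 mg/L.
Mixed L₀ = (27.7×4.60 + 4.72×184)/(32.42) = 995.9/32.42 = 30.72 mg/L.
Initial deficit D₀ = C_s − DO₀ = 8.60 − 7.045 = 1.555 mg/L.
t_c = (1/1.178) ln[(1.34/0.162)(1 − 1.555×1.178/(0.162×30.72))] = 0.8489 × ln(5.228) = 1.404 d.
D_c = (0.162/1.34) × 30.72 × e^(−0.162×1.404) = 0.1209 × 30.72 × 0.7966 = 2.958 mg/L.
Minimum DO = 8.60 − 2.958 = 5.642 mg/L.

t_c ≈ 1.40 d; minimum DO ≈ 5.64 mg/L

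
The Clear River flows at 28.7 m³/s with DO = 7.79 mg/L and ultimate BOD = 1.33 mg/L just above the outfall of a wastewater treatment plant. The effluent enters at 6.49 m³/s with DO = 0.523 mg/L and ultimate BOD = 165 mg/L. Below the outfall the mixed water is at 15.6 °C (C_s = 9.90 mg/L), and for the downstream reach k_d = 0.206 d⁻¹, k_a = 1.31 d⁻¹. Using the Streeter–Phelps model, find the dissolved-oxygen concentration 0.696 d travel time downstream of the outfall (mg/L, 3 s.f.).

DO ≈ 5.78 mg/L

Mixed DO = (28.7×7.79 + 6.49×0.523)/(28.7+6.49) = 227.0/35.19 = 6.450 mg/L.
Mixed L₀ = (28.7×1.33 + 6.49×165)/(35.19) = 1109/35.19 = 31.52 mg/L.
Initial deficit D₀ = C_s − DO₀ = 9.90 − 6.450 = 3.450 mg/L.
D(0.696) = [0.206×31.52/(1.31−0.206)](e^(−0.206×0.696) − e^(−1.31×0.696)) + 3.450 e^(−1.31×0.696)
= 5.881 × (0.8664 − 0.4018) + 3.450 × 0.4018 = 4.119 mg/L.
DO = 9.90 − 4.119 = 5.781 mg/L.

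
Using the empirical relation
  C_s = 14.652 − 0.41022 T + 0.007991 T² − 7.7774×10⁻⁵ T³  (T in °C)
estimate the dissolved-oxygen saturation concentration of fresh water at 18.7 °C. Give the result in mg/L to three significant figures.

C_s ≈ 9.27 mg/L

C_s = 14.652 − 0.41022×18.7 + 0.007991×18.7² − 7.7774×10⁻⁵×18.7³ = 9.267 mg/L.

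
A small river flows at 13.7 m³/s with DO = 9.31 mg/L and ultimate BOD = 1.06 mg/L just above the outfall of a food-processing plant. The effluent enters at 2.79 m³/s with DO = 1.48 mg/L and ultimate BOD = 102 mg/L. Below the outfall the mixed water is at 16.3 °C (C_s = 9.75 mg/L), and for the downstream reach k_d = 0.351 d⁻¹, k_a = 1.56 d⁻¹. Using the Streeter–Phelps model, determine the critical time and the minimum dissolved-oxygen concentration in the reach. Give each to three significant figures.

t_c ≈ 0.896 d; minimum DO ≈ 6.77 mg/L

Mixed DO = (13.7×9.31 + 2.79×1.48)/(13.7+2.79) = 131.7/16.49 = 7.985 mg/L.
Mixed L₀ = (13.7×1.06 + 2.79×102)/(16.49) = 299.1/16.49 = 18.14 mg/L.
Initial deficit D₀ = C_s − DO₀ = 9.75 − 7.985 = 1.765 mg/L.
t_c = (1/1.209) ln[(1.56/0.351)(1 − 1.765×1.209/(0.351×18.14))] = 0.8271 × ln(2.955) = 0.8962 d.
D_c = (0.351/1.56) × 18.14 × e^(−0.351×0.8962) = 0.2250 × 18.14 × 0.7301 = 2.980 mg/L.
Minimum DO = 9.75 − 2.980 = 6.770 mg/L.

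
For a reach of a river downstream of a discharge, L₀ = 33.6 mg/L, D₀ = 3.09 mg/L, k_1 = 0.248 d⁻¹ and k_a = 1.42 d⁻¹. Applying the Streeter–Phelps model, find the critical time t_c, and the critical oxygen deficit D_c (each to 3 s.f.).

t_c ≈ 1.00 d; D_c ≈ 4.58 mg/L

t_c = [1/(k_a−k_1)] ln[(k_a/k_1)(1 − D₀(k_a−k_1)/(k_1 L₀))]
= [1/(1.42−0.248)] ln[(1.42/0.248)(1 − 3.09×1.172/(0.248×33.6))]
= (1/1.172) ln[5.726 × 0.5654] = 0.8532 × ln(3.237) = 0.8532 × 1.175 = 1.002 d.
D_c = (k_1/k_a) L₀ e^(−k_1 t_c) = (0.248/1.42) × 33.6 × e^(−0.248×1.002) = 0.1746 × 33.6 × 0.7799 = 4.577 mg/L.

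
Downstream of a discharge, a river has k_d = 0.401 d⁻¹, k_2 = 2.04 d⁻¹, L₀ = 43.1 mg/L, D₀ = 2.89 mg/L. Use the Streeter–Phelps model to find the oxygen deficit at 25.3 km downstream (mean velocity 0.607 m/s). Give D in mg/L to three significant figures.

Travel time t = x/v = 25.3 km / (0.607 m/s) = 25300 m / 0.607 m/s = 41680 s = 0.4824 d.
k_d L₀/(k_2−k_d) = 0.401×43.1/(2.04−0.401) = 17.28/1.639 = 10.54 mg/L.
e^(−k_d t) = e^(−0.401×0.4824) = 0.8241; e^(−k_2 t) = e^(−2.04×0.4824) = 0.3738.
D = 10.54 × (0.8241 − 0.3738) + 2.89 × 0.3738 = 4.749 + 1.080 = 5.829 mg/L.

D ≈ 5.83 mg/L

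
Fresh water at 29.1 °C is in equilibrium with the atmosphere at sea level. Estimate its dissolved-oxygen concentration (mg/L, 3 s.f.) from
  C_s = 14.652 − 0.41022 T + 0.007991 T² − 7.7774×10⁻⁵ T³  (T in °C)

C_s ≈ 7.56 mg/L

C_s = 14.652 − 0.41022×29.1 + 0.007991×29.1² − 7.7774×10⁻⁵×29.1³ = 7.565 mg/L.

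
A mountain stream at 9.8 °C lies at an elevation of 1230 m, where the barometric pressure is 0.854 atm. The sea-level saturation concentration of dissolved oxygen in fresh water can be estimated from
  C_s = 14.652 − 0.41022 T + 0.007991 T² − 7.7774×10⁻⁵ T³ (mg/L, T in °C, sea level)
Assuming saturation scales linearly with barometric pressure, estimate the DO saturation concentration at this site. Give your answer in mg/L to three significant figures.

C_s ≈ 9.67 mg/L

At sea level: C_s = 14.652 − 0.41022×9.8 + 0.007991×9.8² − 7.7774×10⁻⁵×9.8³ = 11.33 mg/L.
Pressure correction: C_s' = 11.33 × 0.854 = 9.672 mg/L.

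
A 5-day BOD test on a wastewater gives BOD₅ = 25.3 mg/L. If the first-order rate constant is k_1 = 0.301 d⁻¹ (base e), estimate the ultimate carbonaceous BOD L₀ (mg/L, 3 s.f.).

L₀ ≈ 32.5 mg/L

BOD₅ = L₀(1 − e^(−5k_1)) ⇒ L₀ = BOD₅ / (1 − e^(−5×0.301))
= 25.3 / (1 − 0.2220) = 25.3 / 0.7780 = 32.52 mg/L.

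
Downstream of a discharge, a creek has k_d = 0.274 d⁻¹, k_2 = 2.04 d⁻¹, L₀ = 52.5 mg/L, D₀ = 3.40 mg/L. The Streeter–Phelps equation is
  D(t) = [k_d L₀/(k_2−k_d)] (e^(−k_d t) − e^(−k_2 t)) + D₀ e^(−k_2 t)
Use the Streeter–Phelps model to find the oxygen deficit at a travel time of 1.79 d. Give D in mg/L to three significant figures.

k_d L₀/(k_2−k_d) = 0.274×52.5/(2.04−0.274) = 14.39/1.766 = 8.146 mg/L.
e^(−k_d t) = e^(−0.274×1.790) = 0.6123; e^(−k_2 t) = e^(−2.04×1.790) = 0.02595.
D = 8.146 × (0.6123 − 0.02595) + 3.40 × 0.02595 = 4.776 + 0.08823 = 4.865 mg/L.

D ≈ 4.86 mg/L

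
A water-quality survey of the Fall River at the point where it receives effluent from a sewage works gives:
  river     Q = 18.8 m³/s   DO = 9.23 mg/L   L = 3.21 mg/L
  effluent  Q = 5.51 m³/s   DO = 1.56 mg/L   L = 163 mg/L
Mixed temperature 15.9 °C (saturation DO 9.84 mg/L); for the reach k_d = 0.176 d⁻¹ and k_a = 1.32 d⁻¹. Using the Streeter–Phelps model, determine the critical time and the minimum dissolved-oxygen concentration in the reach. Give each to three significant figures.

t_c ≈ 1.33 d; minimum DO ≈ 5.68 mg/L

Mixed DO = (18.8×9.23 + 5.51×1.56)/(18.8+5.51) = 182.1/24.31 = 7.492 mg/L.
Mixed L₀ = (18.8×3.21 + 5.51×163)/(24.31) = 958.5/24.31 = 39.43 mg/L.
Initial deficit D₀ = C_s − DO₀ = 9.84 − 7.492 = 2.348 mg/L.
t_c = (1/1.144) ln[(1.32/0.176)(1 − 2.348×1.144/(0.176×39.43))] = 0.8741 × ln(4.596) = 1.333 d.
D_c = (0.176/1.32) × 39.43 × e^(−0.176×1.333) = 0.1333 × 39.43 × 0.7908 = 4.157 mg/L.
Minimum DO = 9.84 − 4.157 = 5.683 mg/L.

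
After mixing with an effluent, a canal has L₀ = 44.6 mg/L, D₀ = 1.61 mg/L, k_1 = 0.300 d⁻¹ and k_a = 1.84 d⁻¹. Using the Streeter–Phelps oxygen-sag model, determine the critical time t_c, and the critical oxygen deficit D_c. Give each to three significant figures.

t_c = [1/(k_a−k_1)] ln[(k_a/k_1)(1 − D₀(k_a−k_1)/(k_1 L₀))]
= [1/(1.84−0.300)] ln[(1.84/0.300)(1 − 1.61×1.540/(0.300×44.6))]
= (1/1.540) ln[6.133 × 0.8147] = 0.6494 × ln(4.997) = 0.6494 × 1.609 = 1.045 d.
D_c = (k_1/k_a) L₀ e^(−k_1 t_c) = (0.300/1.84) × 44.6 × e^(−0.300×1.045) = 0.1630 × 44.6 × 0.7310 = 5.315 mg/L.

t_c ≈ 1.04 d; D_c ≈ 5.32 mg/L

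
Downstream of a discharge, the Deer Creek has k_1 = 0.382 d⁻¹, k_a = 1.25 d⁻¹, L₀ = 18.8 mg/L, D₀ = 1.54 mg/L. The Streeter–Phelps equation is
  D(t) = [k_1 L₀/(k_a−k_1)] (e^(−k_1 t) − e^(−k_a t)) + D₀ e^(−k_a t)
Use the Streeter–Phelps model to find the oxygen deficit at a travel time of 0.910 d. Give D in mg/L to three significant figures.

k_1 L₀/(k_a−k_1) = 0.382×18.8/(1.25−0.382) = 7.182/0.8680 = 8.274 mg/L.
e^(−k_1 t) = e^(−0.382×0.9100) = 0.7064; e^(−k_a t) = e^(−1.25×0.9100) = 0.3206.
D = 8.274 × (0.7064 − 0.3206) + 1.54 × 0.3206 = 3.192 + 0.4938 = 3.685 mg/L.

D ≈ 3.69 mg/L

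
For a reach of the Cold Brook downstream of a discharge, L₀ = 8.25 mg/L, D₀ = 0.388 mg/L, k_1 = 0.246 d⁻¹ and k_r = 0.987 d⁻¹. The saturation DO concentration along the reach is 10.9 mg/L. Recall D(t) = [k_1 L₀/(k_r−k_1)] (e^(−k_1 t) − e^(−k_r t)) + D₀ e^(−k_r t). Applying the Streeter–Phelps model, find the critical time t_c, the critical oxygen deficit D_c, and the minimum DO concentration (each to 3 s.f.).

With k_r/k_1 = 4.012 and 1 − D₀(k_r−k_1)/(k_1 L₀) = 0.8583,
t_c = ln(4.012 × 0.8583) / (0.987 − 0.246) = ln(3.444) / 0.7410 = 1.237/0.7410 = 1.669 d.
D_c = (k_1/k_r) L₀ e^(−k_1 t_c) = (0.246/0.987) × 8.25 × e^(−0.246×1.669) = 0.2492 × 8.25 × 0.6633 = 1.364 mg/L.
Minimum DO = C_s − D_c = 10.9 − 1.364 = 9.536 mg/L.

t_c ≈ 1.67 d; D_c ≈ 1.36 mg/L; min DO ≈ 9.54 mg/L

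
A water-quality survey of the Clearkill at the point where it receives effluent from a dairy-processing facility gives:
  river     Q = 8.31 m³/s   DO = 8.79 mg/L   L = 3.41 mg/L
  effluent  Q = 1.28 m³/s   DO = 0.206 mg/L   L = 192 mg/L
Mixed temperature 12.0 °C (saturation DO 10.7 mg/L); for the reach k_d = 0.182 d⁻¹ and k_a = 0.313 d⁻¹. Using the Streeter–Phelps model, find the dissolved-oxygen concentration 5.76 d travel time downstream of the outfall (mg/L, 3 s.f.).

DO ≈ 2.82 mg/L

Mixed DO = (8.31×8.79 + 1.28×0.206)/(8.31+1.28) = 73.31/9.590 = 7.644 mg/L.
Mixed L₀ = (8.31×3.41 + 1.28×192)/(9.590) = 274.1/9.590 = 28.58 mg/L.
Initial deficit D₀ = C_s − DO₀ = 10.7 − 7.644 = 3.056 mg/L.
D(5.76) = [0.182×28.58/(0.313−0.182)](e^(−0.182×5.76) − e^(−0.313×5.76)) + 3.056 e^(−0.313×5.76)
= 39.71 × (0.3505 − 0.1648) + 3.056 × 0.1648 = 7.878 mg/L.
DO = 10.7 − 7.878 = 2.822 mg/L.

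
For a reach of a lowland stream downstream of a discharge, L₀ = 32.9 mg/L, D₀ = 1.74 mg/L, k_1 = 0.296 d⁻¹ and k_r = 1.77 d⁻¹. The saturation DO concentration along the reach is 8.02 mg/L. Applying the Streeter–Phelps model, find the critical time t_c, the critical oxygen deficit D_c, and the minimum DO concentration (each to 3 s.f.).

With k_r/k_1 = 5.980 and 1 − D₀(k_r−k_1)/(k_1 L₀) = 0.7366,
t_c = ln(5.980 × 0.7366) / (1.77 − 0.296) = ln(4.405) / 1.474 = 1.483/1.474 = 1.006 d.
D_c = (k_1/k_r) L₀ e^(−k_1 t_c) = (0.296/1.77) × 32.9 × e^(−0.296×1.006) = 0.1672 × 32.9 × 0.7425 = 4.085 mg/L.
Minimum DO = C_s − D_c = 8.02 − 4.085 = 3.935 mg/L.

t_c ≈ 1.01 d; D_c ≈ 4.09 mg/L; min DO ≈ 3.93 mg/L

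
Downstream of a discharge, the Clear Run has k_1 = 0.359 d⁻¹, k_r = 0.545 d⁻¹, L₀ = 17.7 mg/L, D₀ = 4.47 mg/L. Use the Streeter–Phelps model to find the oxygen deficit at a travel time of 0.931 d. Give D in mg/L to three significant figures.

D ≈ 6.58 mg/L

k_1 L₀/(k_r−k_1) = 0.359×17.7/(0.545−0.359) = 6.354/0.1860 = 34.16 mg/L.
e^(−k_1 t) = e^(−0.359×0.9310) = 0.7159; e^(−k_r t) = e^(−0.545×0.9310) = 0.6021.
D = 34.16 × (0.7159 − 0.6021) + 4.47 × 0.6021 = 3.889 + 2.691 = 6.580 mg/L.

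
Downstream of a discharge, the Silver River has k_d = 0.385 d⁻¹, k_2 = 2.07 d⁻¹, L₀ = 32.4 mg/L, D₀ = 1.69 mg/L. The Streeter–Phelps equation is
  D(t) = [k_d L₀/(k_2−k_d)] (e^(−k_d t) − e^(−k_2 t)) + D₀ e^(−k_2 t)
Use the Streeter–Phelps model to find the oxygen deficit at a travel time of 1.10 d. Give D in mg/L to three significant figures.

k_d L₀/(k_2−k_d) = 0.385×32.4/(2.07−0.385) = 12.47/1.685 = 7.403 mg/L.
e^(−k_d t) = e^(−0.385×1.100) = 0.6548; e^(−k_2 t) = e^(−2.07×1.100) = 0.1026.
D = 7.403 × (0.6548 − 0.1026) + 1.69 × 0.1026 = 4.088 + 0.1734 = 4.261 mg/L.

D ≈ 4.26 mg/L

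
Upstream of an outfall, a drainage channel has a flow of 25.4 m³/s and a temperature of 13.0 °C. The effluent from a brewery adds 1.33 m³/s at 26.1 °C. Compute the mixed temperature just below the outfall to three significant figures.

Flow-weighted mixing: C = (Q_r C_r + Q_w C_w)/(Q_r + Q_w)
= (25.4×13.0 + 1.33×26.1)/(25.4 + 1.33) = 364.9/26.73 = 13.65 °C.

13.7 °C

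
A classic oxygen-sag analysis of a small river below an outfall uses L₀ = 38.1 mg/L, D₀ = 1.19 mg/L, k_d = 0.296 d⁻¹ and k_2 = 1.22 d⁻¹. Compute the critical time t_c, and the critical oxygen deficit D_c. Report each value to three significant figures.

At the critical point dD/dt = 0, so k_d L₀ e^(−k_d t) = k_2 D. Substituting D(t) from the Streeter–Phelps equation and solving for t gives
t_c = ln[(k_2/k_d)(1 − D₀(k_2−k_d)/(k_d L₀))] / (k_2−k_d).
Here k_2−k_d = 0.9240 d⁻¹ and 1 − D₀(k_2−k_d)/(k_d L₀) = 1 − 1.19×0.9240/(0.296×38.1) = 0.9025, so
t_c = ln(4.122 × 0.9025) / 0.9240 = 1.314 / 0.9240 = 1.422 d.
D_c = (k_d/k_2) L₀ e^(−k_d t_c) = (0.296/1.22) × 38.1 × e^(−0.296×1.422) = 0.2426 × 38.1 × 0.6565 = 6.069 mg/L.

t_c ≈ 1.42 d; D_c ≈ 6.07 mg/L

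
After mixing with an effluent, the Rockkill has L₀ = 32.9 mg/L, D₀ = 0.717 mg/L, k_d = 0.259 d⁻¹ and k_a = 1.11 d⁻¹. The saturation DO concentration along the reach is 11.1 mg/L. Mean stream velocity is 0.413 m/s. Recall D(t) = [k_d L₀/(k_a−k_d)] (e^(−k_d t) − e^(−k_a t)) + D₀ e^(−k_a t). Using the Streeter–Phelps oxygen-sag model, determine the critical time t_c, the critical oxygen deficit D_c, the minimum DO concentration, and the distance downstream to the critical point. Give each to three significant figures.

At the critical point dD/dt = 0, so k_d L₀ e^(−k_d t) = k_a D. Substituting D(t) from the Streeter–Phelps equation and solving for t gives
t_c = ln[(k_a/k_d)(1 − D₀(k_a−k_d)/(k_d L₀))] / (k_a−k_d).
Here k_a−k_d = 0.8510 d⁻¹ and 1 − D₀(k_a−k_d)/(k_d L₀) = 1 − 0.717×0.8510/(0.259×32.9) = 0.9284, so
t_c = ln(4.286 × 0.9284) / 0.8510 = 1.381 / 0.8510 = 1.623 d.
L(t_c) = L₀ e^(−k_d t_c) = 32.9 × 0.6568 = 21.61 mg/L, and at the critical point k_a D_c = k_d L, so D_c = (0.259/1.11) × 21.61 = 5.042 mg/L.
Minimum DO = C_s − D_c = 11.1 − 5.042 = 6.058 mg/L.
x_c = v t_c = 0.413 m/s × 1.623 d × 86400 s/d = 57910 m ≈ 57.9 km.

t_c ≈ 1.62 d; D_c ≈ 5.04 mg/L; min DO ≈ 6.06 mg/L; x_c ≈ 57.9 km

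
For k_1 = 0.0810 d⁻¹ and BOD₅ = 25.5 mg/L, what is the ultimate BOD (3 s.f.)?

L₀ ≈ 76.6 mg/L

BOD₅ = L₀(1 − e^(−5k_1)) ⇒ L₀ = BOD₅ / (1 − e^(−5×0.0810))
= 25.5 / (1 − 0.6670) = 25.5 / 0.3330 = 76.57 mg/L.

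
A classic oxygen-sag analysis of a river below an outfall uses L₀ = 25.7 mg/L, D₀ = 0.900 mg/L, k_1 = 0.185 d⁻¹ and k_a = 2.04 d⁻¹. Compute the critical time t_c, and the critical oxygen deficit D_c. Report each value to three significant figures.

At the critical point dD/dt = 0, so k_1 L₀ e^(−k_1 t) = k_a D. Substituting D(t) from the Streeter–Phelps equation and solving for t gives
t_c = ln[(k_a/k_1)(1 − D₀(k_a−k_1)/(k_1 L₀))] / (k_a−k_1).
Here k_a−k_1 = 1.855 d⁻¹ and 1 − D₀(k_a−k_1)/(k_1 L₀) = 1 − 0.900×1.855/(0.185×25.7) = 0.6489, so
t_c = ln(11.03 × 0.6489) / 1.855 = 1.968 / 1.855 = 1.061 d.
D_c = (k_1/k_a) L₀ e^(−k_1 t_c) = (0.185/2.04) × 25.7 × e^(−0.185×1.061) = 0.09069 × 25.7 × 0.8218 = 1.915 mg/L.

t_c ≈ 1.06 d; D_c ≈ 1.92 mg/L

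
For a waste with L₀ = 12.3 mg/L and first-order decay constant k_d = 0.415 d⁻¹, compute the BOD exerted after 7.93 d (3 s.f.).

y_t = L₀(1 − e^(−k_d t)) = 12.3 × (1 − e^(−0.415×7.93))
= 12.3 × (1 − 0.03722) = 12.3 × 0.9628 = 11.84 mg/L.

y ≈ 11.8 mg/L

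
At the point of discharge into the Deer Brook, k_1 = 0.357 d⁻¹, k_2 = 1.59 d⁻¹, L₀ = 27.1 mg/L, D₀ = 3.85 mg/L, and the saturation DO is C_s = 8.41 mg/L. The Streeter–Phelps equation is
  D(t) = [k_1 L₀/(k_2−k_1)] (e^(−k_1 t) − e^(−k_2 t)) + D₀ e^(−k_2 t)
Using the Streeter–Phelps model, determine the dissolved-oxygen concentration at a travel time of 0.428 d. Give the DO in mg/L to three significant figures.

DO ≈ 3.70 mg/L

k_1 L₀/(k_2−k_1) = 0.357×27.1/(1.59−0.357) = 9.675/1.233 = 7.846 mg/L.
e^(−k_1 t) = e^(−0.357×0.4280) = 0.8583; e^(−k_2 t) = e^(−1.59×0.4280) = 0.5064.
D = 7.846 × (0.8583 − 0.5064) + 3.85 × 0.5064 = 2.762 + 1.949 = 4.711 mg/L.
DO = C_s − D = 8.41 − 4.711 = 3.699 mg/L.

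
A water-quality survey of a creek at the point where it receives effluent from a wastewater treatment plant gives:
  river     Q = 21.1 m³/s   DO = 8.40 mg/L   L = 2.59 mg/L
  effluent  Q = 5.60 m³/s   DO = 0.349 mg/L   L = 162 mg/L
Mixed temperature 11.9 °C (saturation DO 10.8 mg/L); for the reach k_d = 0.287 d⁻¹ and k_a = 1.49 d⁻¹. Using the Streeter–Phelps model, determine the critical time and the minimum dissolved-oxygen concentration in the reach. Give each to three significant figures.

Mixed DO = (21.1×8.40 + 5.60×0.349)/(21.1+5.60) = 179.2/26.70 = 6.711 mg/L.
Mixed L₀ = (21.1×2.59 + 5.60×162)/(26.70) = 961.8/26.70 = 36.02 mg/L.
Initial deficit D₀ = C_s − DO₀ = 10.8 − 6.711 = 4.089 mg/L.
t_c = (1/1.203) ln[(1.49/0.287)(1 − 4.089×1.203/(0.287×36.02))] = 0.8313 × ln(2.722) = 0.8323 d.
D_c = (0.287/1.49) × 36.02 × e^(−0.287×0.8323) = 0.1926 × 36.02 × 0.7875 = 5.464 mg/L.
Minimum DO = 10.8 − 5.464 = 5.336 mg/L.

t_c ≈ 0.832 d; minimum DO ≈ 5.34 mg/L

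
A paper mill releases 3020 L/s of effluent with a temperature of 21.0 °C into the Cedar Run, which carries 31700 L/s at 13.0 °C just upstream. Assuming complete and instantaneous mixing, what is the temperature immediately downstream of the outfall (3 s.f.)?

13.7 °C

Flow-weighted mixing: C = (Q_r C_r + Q_w C_w)/(Q_r + Q_w)
= (31700×13.0 + 3020×21.0)/(31700 + 3020) = 475500/34720 = 13.70 °C.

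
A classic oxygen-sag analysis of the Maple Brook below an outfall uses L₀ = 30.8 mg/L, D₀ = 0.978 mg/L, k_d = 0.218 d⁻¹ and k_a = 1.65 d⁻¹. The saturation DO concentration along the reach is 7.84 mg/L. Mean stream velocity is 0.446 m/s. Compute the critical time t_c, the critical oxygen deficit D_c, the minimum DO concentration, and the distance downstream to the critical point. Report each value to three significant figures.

At the critical point dD/dt = 0, so k_d L₀ e^(−k_d t) = k_a D. Substituting D(t) from the Streeter–Phelps equation and solving for t gives
t_c = ln[(k_a/k_d)(1 − D₀(k_a−k_d)/(k_d L₀))] / (k_a−k_d).
Here k_a−k_d = 1.432 d⁻¹ and 1 − D₀(k_a−k_d)/(k_d L₀) = 1 − 0.978×1.432/(0.218×30.8) = 0.7914, so
t_c = ln(7.569 × 0.7914) / 1.432 = 1.790 / 1.432 = 1.250 d.
D_c = (k_d/k_a) L₀ e^(−k_d t_c) = (0.218/1.65) × 30.8 × e^(−0.218×1.250) = 0.1321 × 30.8 × 0.7615 = 3.099 mg/L.
Minimum DO = C_s − D_c = 7.84 − 3.099 = 4.741 mg/L.
x_c = v t_c = 0.446 m/s × 1.250 d × 86400 s/d = 48170 m ≈ 48.2 km.

t_c ≈ 1.25 d; D_c ≈ 3.10 mg/L; min DO ≈ 4.74 mg/L; x_c ≈ 48.2 km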